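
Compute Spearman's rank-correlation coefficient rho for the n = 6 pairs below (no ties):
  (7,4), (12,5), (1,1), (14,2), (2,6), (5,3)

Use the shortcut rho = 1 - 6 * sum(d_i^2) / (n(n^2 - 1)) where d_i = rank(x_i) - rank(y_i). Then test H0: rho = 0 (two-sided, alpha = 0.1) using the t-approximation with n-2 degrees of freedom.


Step 1: Rank x and y separately (midranks; no ties here).
rank(x): 7->4, 12->5, 1->1, 14->6, 2->2, 5->3
rank(y): 4->4, 5->5, 1->1, 2->2, 6->6, 3->3
Step 2: d_i = R_x(i) - R_y(i); compute d_i^2.
  (4-4)^2=0, (5-5)^2=0, (1-1)^2=0, (6-2)^2=16, (2-6)^2=16, (3-3)^2=0
sum(d^2) = 32.
Step 3: rho = 1 - 6*32 / (6*(6^2 - 1)) = 1 - 192/210 = 0.085714.
Step 4: Under H0, t = rho * sqrt((n-2)/(1-rho^2)) = 0.1721 ~ t(4).
Step 5: Two-sided p-value from the t-distribution with 4 df = 0.871743.
Step 6: alpha = 0.1. fail to reject H0.

rho = 0.0857, p = 0.871743, fail to reject H0 at alpha = 0.1.


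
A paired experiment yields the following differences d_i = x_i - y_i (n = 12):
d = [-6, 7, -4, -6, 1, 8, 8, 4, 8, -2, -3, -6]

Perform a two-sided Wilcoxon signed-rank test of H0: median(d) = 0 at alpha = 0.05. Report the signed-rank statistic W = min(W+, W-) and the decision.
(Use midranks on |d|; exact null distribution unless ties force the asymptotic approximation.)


Step 1: Drop any zero differences (none here) and take |d_i|.
|d| = [6, 7, 4, 6, 1, 8, 8, 4, 8, 2, 3, 6]
Step 2: Midrank |d_i| (ties get averaged ranks).
ranks: |6|->7, |7|->9, |4|->4.5, |6|->7, |1|->1, |8|->11, |8|->11, |4|->4.5, |8|->11, |2|->2, |3|->3, |6|->7
Step 3: Attach original signs; sum ranks with positive sign and with negative sign.
W+ = 9 + 1 + 11 + 11 + 4.5 + 11 = 47.5
W- = 7 + 4.5 + 7 + 2 + 3 + 7 = 30.5
(Check: W+ + W- = 78 should equal n(n+1)/2 = 78.)
Step 4: Test statistic W = min(W+, W-) = 30.5.
Step 5: Ties in |d|, so use the tie-corrected normal approximation.
        E[W] = n(n+1)/4 = 12*13/4 = 39.
        Tie groups: |d|=4 (t=2), |d|=6 (t=3), |d|=8 (t=3); sum(t^3 - t) = 54.
        Var[W] = n(n+1)(2n+1)/24 - sum(t^3-t)/48 = 3900/24 - 54/48 = 161.375.
        z = (W - E[W]) / sqrt(Var[W]) = (30.5 - 39) / 12.7033 = -0.6691.
        Two-sided p = 2*Phi(z) = 0.503422.
Step 6: alpha = 0.05. fail to reject H0.

W+ = 47.5, W- = 30.5, W = min = 30.5, p = 0.503422, fail to reject H0.


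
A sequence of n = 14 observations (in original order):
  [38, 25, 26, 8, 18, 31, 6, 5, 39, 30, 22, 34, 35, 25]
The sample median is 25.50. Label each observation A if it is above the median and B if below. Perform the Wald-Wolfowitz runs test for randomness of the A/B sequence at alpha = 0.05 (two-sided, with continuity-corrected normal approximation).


Step 1: Compute median = 25.50; label A = above, B = below.
Labels in order: ABABBABBAABAAB  (n_A = 7, n_B = 7)
Step 2: Count runs R = 10.
Step 3: Under H0 (random ordering), E[R] = 2*n_A*n_B/(n_A+n_B) + 1 = 2*7*7/14 + 1 = 8.0000.
        Var[R] = 2*n_A*n_B*(2*n_A*n_B - n_A - n_B) / ((n_A+n_B)^2 * (n_A+n_B-1)) = 8232/2548 = 3.2308.
        SD[R] = 1.7974.
Step 4: Continuity-corrected z = (R - 0.5 - E[R]) / SD[R] = (10 - 0.5 - 8.0000) / 1.7974 = 0.8345.
Step 5: Two-sided p-value via normal approximation = 2*(1 - Phi(|z|)) = 0.403986.
Step 6: alpha = 0.05. fail to reject H0.

R = 10, z = 0.8345, p = 0.403986, fail to reject H0.


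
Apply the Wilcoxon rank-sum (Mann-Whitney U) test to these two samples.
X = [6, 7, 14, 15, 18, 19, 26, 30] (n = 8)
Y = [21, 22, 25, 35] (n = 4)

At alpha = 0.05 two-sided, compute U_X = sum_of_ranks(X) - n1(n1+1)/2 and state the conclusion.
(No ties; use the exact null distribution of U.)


Step 1: Combine and sort all 12 observations; assign midranks.
sorted (value, group): (6,X), (7,X), (14,X), (15,X), (18,X), (19,X), (21,Y), (22,Y), (25,Y), (26,X), (30,X), (35,Y)
ranks: 6->1, 7->2, 14->3, 15->4, 18->5, 19->6, 21->7, 22->8, 25->9, 26->10, 30->11, 35->12
Step 2: Rank sum for X: R1 = 1 + 2 + 3 + 4 + 5 + 6 + 10 + 11 = 42.
Step 3: U_X = R1 - n1(n1+1)/2 = 42 - 8*9/2 = 42 - 36 = 6.
       U_Y = n1*n2 - U_X = 32 - 6 = 26.
Step 4: No ties, so the exact null distribution of U (based on enumerating the C(12,8) = 495 equally likely rank assignments) gives the two-sided p-value.
Step 5: p-value = 0.109091; compare to alpha = 0.05. fail to reject H0.

U_X = 6, p = 0.109091, fail to reject H0 at alpha = 0.05.


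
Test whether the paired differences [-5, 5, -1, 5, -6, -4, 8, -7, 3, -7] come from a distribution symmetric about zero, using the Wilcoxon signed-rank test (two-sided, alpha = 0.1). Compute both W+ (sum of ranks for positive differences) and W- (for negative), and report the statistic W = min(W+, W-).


Step 1: Drop any zero differences (none here) and take |d_i|.
|d| = [5, 5, 1, 5, 6, 4, 8, 7, 3, 7]
Step 2: Midrank |d_i| (ties get averaged ranks).
ranks: |5|->5, |5|->5, |1|->1, |5|->5, |6|->7, |4|->3, |8|->10, |7|->8.5, |3|->2, |7|->8.5
Step 3: Attach original signs; sum ranks with positive sign and with negative sign.
W+ = 5 + 5 + 10 + 2 = 22
W- = 5 + 1 + 7 + 3 + 8.5 + 8.5 = 33
(Check: W+ + W- = 55 should equal n(n+1)/2 = 55.)
Step 4: Test statistic W = min(W+, W-) = 22.
Step 5: Ties in |d|, so use the tie-corrected normal approximation.
        E[W] = n(n+1)/4 = 10*11/4 = 27.5.
        Tie groups: |d|=5 (t=3), |d|=7 (t=2); sum(t^3 - t) = 30.
        Var[W] = n(n+1)(2n+1)/24 - sum(t^3-t)/48 = 2310/24 - 30/48 = 95.625.
        z = (W - E[W]) / sqrt(Var[W]) = (22 - 27.5) / 9.7788 = -0.5624.
        Two-sided p = 2*Phi(z) = 0.573816.
Step 6: alpha = 0.1. fail to reject H0.

W+ = 22, W- = 33, W = min = 22, p = 0.573816, fail to reject H0.


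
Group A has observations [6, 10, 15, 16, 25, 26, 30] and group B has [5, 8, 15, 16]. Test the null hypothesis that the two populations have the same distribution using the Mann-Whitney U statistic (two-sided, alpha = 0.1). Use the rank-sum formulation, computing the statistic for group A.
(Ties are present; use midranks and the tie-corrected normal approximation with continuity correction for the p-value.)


Step 1: Combine and sort all 11 observations; assign midranks.
sorted (value, group): (5,Y), (6,X), (8,Y), (10,X), (15,X), (15,Y), (16,X), (16,Y), (25,X), (26,X), (30,X)
ranks: 5->1, 6->2, 8->3, 10->4, 15->5.5, 15->5.5, 16->7.5, 16->7.5, 25->9, 26->10, 30->11
Step 2: Rank sum for X: R1 = 2 + 4 + 5.5 + 7.5 + 9 + 10 + 11 = 49.
Step 3: U_X = R1 - n1(n1+1)/2 = 49 - 7*8/2 = 49 - 28 = 21.
       U_Y = n1*n2 - U_X = 28 - 21 = 7.
Step 4: Ties are present, so use the tie-corrected normal approximation (with continuity correction) for the p-value.
Step 5: p-value = 0.217200; compare to alpha = 0.1. fail to reject H0.

U_X = 21, p = 0.217200, fail to reject H0 at alpha = 0.1.


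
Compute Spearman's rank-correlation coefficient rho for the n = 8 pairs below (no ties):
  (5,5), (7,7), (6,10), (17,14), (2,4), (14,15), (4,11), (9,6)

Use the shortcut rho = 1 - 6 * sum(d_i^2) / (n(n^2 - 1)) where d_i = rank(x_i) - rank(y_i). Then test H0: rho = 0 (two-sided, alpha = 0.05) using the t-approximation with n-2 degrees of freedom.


Step 1: Rank x and y separately (midranks; no ties here).
rank(x): 5->3, 7->5, 6->4, 17->8, 2->1, 14->7, 4->2, 9->6
rank(y): 5->2, 7->4, 10->5, 14->7, 4->1, 15->8, 11->6, 6->3
Step 2: d_i = R_x(i) - R_y(i); compute d_i^2.
  (3-2)^2=1, (5-4)^2=1, (4-5)^2=1, (8-7)^2=1, (1-1)^2=0, (7-8)^2=1, (2-6)^2=16, (6-3)^2=9
sum(d^2) = 30.
Step 3: rho = 1 - 6*30 / (8*(8^2 - 1)) = 1 - 180/504 = 0.642857.
Step 4: Under H0, t = rho * sqrt((n-2)/(1-rho^2)) = 2.0557 ~ t(6).
Step 5: Two-sided p-value from the t-distribution with 6 df = 0.085559.
Step 6: alpha = 0.05. fail to reject H0.

rho = 0.6429, p = 0.085559, fail to reject H0 at alpha = 0.05.


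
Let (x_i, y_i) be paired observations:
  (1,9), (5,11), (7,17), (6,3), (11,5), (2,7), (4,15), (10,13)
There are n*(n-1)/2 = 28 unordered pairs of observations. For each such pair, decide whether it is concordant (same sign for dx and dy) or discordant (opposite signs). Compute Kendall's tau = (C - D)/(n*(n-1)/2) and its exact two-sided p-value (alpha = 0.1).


Step 1: Enumerate the 28 unordered pairs (i,j) with i<j and classify each by sign(x_j-x_i) * sign(y_j-y_i).
  (1,2):dx=+4,dy=+2->C; (1,3):dx=+6,dy=+8->C; (1,4):dx=+5,dy=-6->D; (1,5):dx=+10,dy=-4->D
  (1,6):dx=+1,dy=-2->D; (1,7):dx=+3,dy=+6->C; (1,8):dx=+9,dy=+4->C; (2,3):dx=+2,dy=+6->C
  (2,4):dx=+1,dy=-8->D; (2,5):dx=+6,dy=-6->D; (2,6):dx=-3,dy=-4->C; (2,7):dx=-1,dy=+4->D
  (2,8):dx=+5,dy=+2->C; (3,4):dx=-1,dy=-14->C; (3,5):dx=+4,dy=-12->D; (3,6):dx=-5,dy=-10->C
  (3,7):dx=-3,dy=-2->C; (3,8):dx=+3,dy=-4->D; (4,5):dx=+5,dy=+2->C; (4,6):dx=-4,dy=+4->D
  (4,7):dx=-2,dy=+12->D; (4,8):dx=+4,dy=+10->C; (5,6):dx=-9,dy=+2->D; (5,7):dx=-7,dy=+10->D
  (5,8):dx=-1,dy=+8->D; (6,7):dx=+2,dy=+8->C; (6,8):dx=+8,dy=+6->C; (7,8):dx=+6,dy=-2->D
Step 2: C = 14, D = 14, total pairs = 28.
Step 3: tau = (C - D)/(n(n-1)/2) = (14 - 14)/28 = 0.000000.
Step 4: Exact two-sided p-value (enumerate n! = 40320 permutations of y under H0): p = 1.000000.
Step 5: alpha = 0.1. fail to reject H0.

tau_b = 0.0000 (C=14, D=14), p = 1.000000, fail to reject H0.


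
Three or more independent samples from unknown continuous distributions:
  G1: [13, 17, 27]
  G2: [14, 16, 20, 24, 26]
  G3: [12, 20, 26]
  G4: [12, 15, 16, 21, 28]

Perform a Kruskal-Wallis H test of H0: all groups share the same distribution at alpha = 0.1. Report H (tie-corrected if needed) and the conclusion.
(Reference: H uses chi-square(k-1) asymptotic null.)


Step 1: Combine all N = 16 observations and assign midranks.
sorted (value, group, rank): (12,G3,1.5), (12,G4,1.5), (13,G1,3), (14,G2,4), (15,G4,5), (16,G2,6.5), (16,G4,6.5), (17,G1,8), (20,G2,9.5), (20,G3,9.5), (21,G4,11), (24,G2,12), (26,G2,13.5), (26,G3,13.5), (27,G1,15), (28,G4,16)
Step 2: Sum ranks within each group.
R_1 = 26 (n_1 = 3)
R_2 = 45.5 (n_2 = 5)
R_3 = 24.5 (n_3 = 3)
R_4 = 40 (n_4 = 5)
Step 3: H = 12/(N(N+1)) * sum(R_i^2/n_i) - 3(N+1)
     = 12/(16*17) * (26^2/3 + 45.5^2/5 + 24.5^2/3 + 40^2/5) - 3*17
     = 0.044118 * 1159.47 - 51
     = 0.152941.
Step 4: Ties present; correction factor C = 1 - 24/(16^3 - 16) = 0.994118. Corrected H = 0.152941 / 0.994118 = 0.153846.
Step 5: Under H0, H ~ chi^2(3); p-value = 0.984672.
Step 6: alpha = 0.1. fail to reject H0.

H = 0.1538, df = 3, p = 0.984672, fail to reject H0.


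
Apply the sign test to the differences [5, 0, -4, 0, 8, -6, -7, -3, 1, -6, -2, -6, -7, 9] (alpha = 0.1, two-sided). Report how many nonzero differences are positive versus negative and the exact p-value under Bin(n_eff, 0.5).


Step 1: Discard zero differences. Original n = 14; n_eff = number of nonzero differences = 12.
Nonzero differences (with sign): +5, -4, +8, -6, -7, -3, +1, -6, -2, -6, -7, +9
Step 2: Count signs: positive = 4, negative = 8.
Step 3: Under H0: P(positive) = 0.5, so the number of positives S ~ Bin(12, 0.5).
Step 4: Two-sided exact p-value = sum of Bin(12,0.5) probabilities at or below the observed probability = 0.387695.
Step 5: alpha = 0.1. fail to reject H0.

n_eff = 12, pos = 4, neg = 8, p = 0.387695, fail to reject H0.


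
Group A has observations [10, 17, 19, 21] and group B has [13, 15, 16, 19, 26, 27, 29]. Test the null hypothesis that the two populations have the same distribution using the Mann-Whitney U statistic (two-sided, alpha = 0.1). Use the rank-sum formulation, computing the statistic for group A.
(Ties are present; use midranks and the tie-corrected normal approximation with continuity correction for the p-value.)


Step 1: Combine and sort all 11 observations; assign midranks.
sorted (value, group): (10,X), (13,Y), (15,Y), (16,Y), (17,X), (19,X), (19,Y), (21,X), (26,Y), (27,Y), (29,Y)
ranks: 10->1, 13->2, 15->3, 16->4, 17->5, 19->6.5, 19->6.5, 21->8, 26->9, 27->10, 29->11
Step 2: Rank sum for X: R1 = 1 + 5 + 6.5 + 8 = 20.5.
Step 3: U_X = R1 - n1(n1+1)/2 = 20.5 - 4*5/2 = 20.5 - 10 = 10.5.
       U_Y = n1*n2 - U_X = 28 - 10.5 = 17.5.
Step 4: Ties are present, so use the tie-corrected normal approximation (with continuity correction) for the p-value.
Step 5: p-value = 0.569872; compare to alpha = 0.1. fail to reject H0.

U_X = 10.5, p = 0.569872, fail to reject H0 at alpha = 0.1.


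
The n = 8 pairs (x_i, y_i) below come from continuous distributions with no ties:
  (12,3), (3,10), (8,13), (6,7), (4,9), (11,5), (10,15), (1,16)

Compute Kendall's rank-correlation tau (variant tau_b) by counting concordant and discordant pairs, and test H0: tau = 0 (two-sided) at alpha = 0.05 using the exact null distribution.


Step 1: Enumerate the 28 unordered pairs (i,j) with i<j and classify each by sign(x_j-x_i) * sign(y_j-y_i).
  (1,2):dx=-9,dy=+7->D; (1,3):dx=-4,dy=+10->D; (1,4):dx=-6,dy=+4->D; (1,5):dx=-8,dy=+6->D
  (1,6):dx=-1,dy=+2->D; (1,7):dx=-2,dy=+12->D; (1,8):dx=-11,dy=+13->D; (2,3):dx=+5,dy=+3->C
  (2,4):dx=+3,dy=-3->D; (2,5):dx=+1,dy=-1->D; (2,6):dx=+8,dy=-5->D; (2,7):dx=+7,dy=+5->C
  (2,8):dx=-2,dy=+6->D; (3,4):dx=-2,dy=-6->C; (3,5):dx=-4,dy=-4->C; (3,6):dx=+3,dy=-8->D
  (3,7):dx=+2,dy=+2->C; (3,8):dx=-7,dy=+3->D; (4,5):dx=-2,dy=+2->D; (4,6):dx=+5,dy=-2->D
  (4,7):dx=+4,dy=+8->C; (4,8):dx=-5,dy=+9->D; (5,6):dx=+7,dy=-4->D; (5,7):dx=+6,dy=+6->C
  (5,8):dx=-3,dy=+7->D; (6,7):dx=-1,dy=+10->D; (6,8):dx=-10,dy=+11->D; (7,8):dx=-9,dy=+1->D
Step 2: C = 7, D = 21, total pairs = 28.
Step 3: tau = (C - D)/(n(n-1)/2) = (7 - 21)/28 = -0.500000.
Step 4: Exact two-sided p-value (enumerate n! = 40320 permutations of y under H0): p = 0.108681.
Step 5: alpha = 0.05. fail to reject H0.

tau_b = -0.5000 (C=7, D=21), p = 0.108681, fail to reject H0.


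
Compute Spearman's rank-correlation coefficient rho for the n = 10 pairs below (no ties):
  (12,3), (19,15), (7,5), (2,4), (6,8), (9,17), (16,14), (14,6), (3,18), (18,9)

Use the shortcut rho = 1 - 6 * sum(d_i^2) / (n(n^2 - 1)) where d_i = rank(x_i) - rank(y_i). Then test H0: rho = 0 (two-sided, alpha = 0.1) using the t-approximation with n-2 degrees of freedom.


Step 1: Rank x and y separately (midranks; no ties here).
rank(x): 12->6, 19->10, 7->4, 2->1, 6->3, 9->5, 16->8, 14->7, 3->2, 18->9
rank(y): 3->1, 15->8, 5->3, 4->2, 8->5, 17->9, 14->7, 6->4, 18->10, 9->6
Step 2: d_i = R_x(i) - R_y(i); compute d_i^2.
  (6-1)^2=25, (10-8)^2=4, (4-3)^2=1, (1-2)^2=1, (3-5)^2=4, (5-9)^2=16, (8-7)^2=1, (7-4)^2=9, (2-10)^2=64, (9-6)^2=9
sum(d^2) = 134.
Step 3: rho = 1 - 6*134 / (10*(10^2 - 1)) = 1 - 804/990 = 0.187879.
Step 4: Under H0, t = rho * sqrt((n-2)/(1-rho^2)) = 0.5410 ~ t(8).
Step 5: Two-sided p-value from the t-distribution with 8 df = 0.603218.
Step 6: alpha = 0.1. fail to reject H0.

rho = 0.1879, p = 0.603218, fail to reject H0 at alpha = 0.1.


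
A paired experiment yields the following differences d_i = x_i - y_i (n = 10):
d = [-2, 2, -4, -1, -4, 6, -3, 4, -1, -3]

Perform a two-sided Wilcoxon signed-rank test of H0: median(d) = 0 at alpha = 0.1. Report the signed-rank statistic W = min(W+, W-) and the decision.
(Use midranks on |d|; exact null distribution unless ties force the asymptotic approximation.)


Step 1: Drop any zero differences (none here) and take |d_i|.
|d| = [2, 2, 4, 1, 4, 6, 3, 4, 1, 3]
Step 2: Midrank |d_i| (ties get averaged ranks).
ranks: |2|->3.5, |2|->3.5, |4|->8, |1|->1.5, |4|->8, |6|->10, |3|->5.5, |4|->8, |1|->1.5, |3|->5.5
Step 3: Attach original signs; sum ranks with positive sign and with negative sign.
W+ = 3.5 + 10 + 8 = 21.5
W- = 3.5 + 8 + 1.5 + 8 + 5.5 + 1.5 + 5.5 = 33.5
(Check: W+ + W- = 55 should equal n(n+1)/2 = 55.)
Step 4: Test statistic W = min(W+, W-) = 21.5.
Step 5: Ties in |d|, so use the tie-corrected normal approximation.
        E[W] = n(n+1)/4 = 10*11/4 = 27.5.
        Tie groups: |d|=1 (t=2), |d|=2 (t=2), |d|=3 (t=2), |d|=4 (t=3); sum(t^3 - t) = 42.
        Var[W] = n(n+1)(2n+1)/24 - sum(t^3-t)/48 = 2310/24 - 42/48 = 95.375.
        z = (W - E[W]) / sqrt(Var[W]) = (21.5 - 27.5) / 9.7660 = -0.6144.
        Two-sided p = 2*Phi(z) = 0.538967.
Step 6: alpha = 0.1. fail to reject H0.

W+ = 21.5, W- = 33.5, W = min = 21.5, p = 0.538967, fail to reject H0.


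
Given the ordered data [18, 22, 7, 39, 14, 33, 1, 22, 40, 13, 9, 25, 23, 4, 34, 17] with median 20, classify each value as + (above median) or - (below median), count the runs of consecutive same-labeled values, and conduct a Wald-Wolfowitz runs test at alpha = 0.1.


Step 1: Compute median = 20; label A = above, B = below.
Labels in order: BABABABAABBAABAB  (n_A = 8, n_B = 8)
Step 2: Count runs R = 13.
Step 3: Under H0 (random ordering), E[R] = 2*n_A*n_B/(n_A+n_B) + 1 = 2*8*8/16 + 1 = 9.0000.
        Var[R] = 2*n_A*n_B*(2*n_A*n_B - n_A - n_B) / ((n_A+n_B)^2 * (n_A+n_B-1)) = 14336/3840 = 3.7333.
        SD[R] = 1.9322.
Step 4: Continuity-corrected z = (R - 0.5 - E[R]) / SD[R] = (13 - 0.5 - 9.0000) / 1.9322 = 1.8114.
Step 5: Two-sided p-value via normal approximation = 2*(1 - Phi(|z|)) = 0.070076.
Step 6: alpha = 0.1. reject H0.

R = 13, z = 1.8114, p = 0.070076, reject H0.


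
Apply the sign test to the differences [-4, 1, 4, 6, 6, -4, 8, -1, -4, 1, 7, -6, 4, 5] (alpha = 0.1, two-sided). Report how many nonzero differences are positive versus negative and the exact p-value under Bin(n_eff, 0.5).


Step 1: Discard zero differences. Original n = 14; n_eff = number of nonzero differences = 14.
Nonzero differences (with sign): -4, +1, +4, +6, +6, -4, +8, -1, -4, +1, +7, -6, +4, +5
Step 2: Count signs: positive = 9, negative = 5.
Step 3: Under H0: P(positive) = 0.5, so the number of positives S ~ Bin(14, 0.5).
Step 4: Two-sided exact p-value = sum of Bin(14,0.5) probabilities at or below the observed probability = 0.423950.
Step 5: alpha = 0.1. fail to reject H0.

n_eff = 14, pos = 9, neg = 5, p = 0.423950, fail to reject H0.


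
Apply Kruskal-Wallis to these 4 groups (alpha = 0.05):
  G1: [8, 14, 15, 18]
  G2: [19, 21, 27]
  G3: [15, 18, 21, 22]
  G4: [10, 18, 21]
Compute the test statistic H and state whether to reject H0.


Step 1: Combine all N = 14 observations and assign midranks.
sorted (value, group, rank): (8,G1,1), (10,G4,2), (14,G1,3), (15,G1,4.5), (15,G3,4.5), (18,G1,7), (18,G3,7), (18,G4,7), (19,G2,9), (21,G2,11), (21,G3,11), (21,G4,11), (22,G3,13), (27,G2,14)
Step 2: Sum ranks within each group.
R_1 = 15.5 (n_1 = 4)
R_2 = 34 (n_2 = 3)
R_3 = 35.5 (n_3 = 4)
R_4 = 20 (n_4 = 3)
Step 3: H = 12/(N(N+1)) * sum(R_i^2/n_i) - 3(N+1)
     = 12/(14*15) * (15.5^2/4 + 34^2/3 + 35.5^2/4 + 20^2/3) - 3*15
     = 0.057143 * 893.792 - 45
     = 6.073810.
Step 4: Ties present; correction factor C = 1 - 54/(14^3 - 14) = 0.980220. Corrected H = 6.073810 / 0.980220 = 6.196375.
Step 5: Under H0, H ~ chi^2(3); p-value = 0.102437.
Step 6: alpha = 0.05. fail to reject H0.

H = 6.1964, df = 3, p = 0.102437, fail to reject H0.


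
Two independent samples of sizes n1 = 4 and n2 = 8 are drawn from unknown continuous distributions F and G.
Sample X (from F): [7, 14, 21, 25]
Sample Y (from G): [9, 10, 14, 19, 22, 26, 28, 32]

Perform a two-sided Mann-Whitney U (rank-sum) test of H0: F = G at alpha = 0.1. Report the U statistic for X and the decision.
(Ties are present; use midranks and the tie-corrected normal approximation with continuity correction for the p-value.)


Step 1: Combine and sort all 12 observations; assign midranks.
sorted (value, group): (7,X), (9,Y), (10,Y), (14,X), (14,Y), (19,Y), (21,X), (22,Y), (25,X), (26,Y), (28,Y), (32,Y)
ranks: 7->1, 9->2, 10->3, 14->4.5, 14->4.5, 19->6, 21->7, 22->8, 25->9, 26->10, 28->11, 32->12
Step 2: Rank sum for X: R1 = 1 + 4.5 + 7 + 9 = 21.5.
Step 3: U_X = R1 - n1(n1+1)/2 = 21.5 - 4*5/2 = 21.5 - 10 = 11.5.
       U_Y = n1*n2 - U_X = 32 - 11.5 = 20.5.
Step 4: Ties are present, so use the tie-corrected normal approximation (with continuity correction) for the p-value.
Step 5: p-value = 0.496152; compare to alpha = 0.1. fail to reject H0.

U_X = 11.5, p = 0.496152, fail to reject H0 at alpha = 0.1.


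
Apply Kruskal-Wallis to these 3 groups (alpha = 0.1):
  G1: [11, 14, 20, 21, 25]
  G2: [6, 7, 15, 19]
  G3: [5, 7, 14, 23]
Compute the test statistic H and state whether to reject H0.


Step 1: Combine all N = 13 observations and assign midranks.
sorted (value, group, rank): (5,G3,1), (6,G2,2), (7,G2,3.5), (7,G3,3.5), (11,G1,5), (14,G1,6.5), (14,G3,6.5), (15,G2,8), (19,G2,9), (20,G1,10), (21,G1,11), (23,G3,12), (25,G1,13)
Step 2: Sum ranks within each group.
R_1 = 45.5 (n_1 = 5)
R_2 = 22.5 (n_2 = 4)
R_3 = 23 (n_3 = 4)
Step 3: H = 12/(N(N+1)) * sum(R_i^2/n_i) - 3(N+1)
     = 12/(13*14) * (45.5^2/5 + 22.5^2/4 + 23^2/4) - 3*14
     = 0.065934 * 672.862 - 42
     = 2.364560.
Step 4: Ties present; correction factor C = 1 - 12/(13^3 - 13) = 0.994505. Corrected H = 2.364560 / 0.994505 = 2.377624.
Step 5: Under H0, H ~ chi^2(2); p-value = 0.304583.
Step 6: alpha = 0.1. fail to reject H0.

H = 2.3776, df = 2, p = 0.304583, fail to reject H0.


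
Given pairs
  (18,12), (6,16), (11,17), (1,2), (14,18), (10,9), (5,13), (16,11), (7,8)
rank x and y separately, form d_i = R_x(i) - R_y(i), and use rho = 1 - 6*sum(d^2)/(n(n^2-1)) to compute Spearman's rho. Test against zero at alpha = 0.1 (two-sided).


Step 1: Rank x and y separately (midranks; no ties here).
rank(x): 18->9, 6->3, 11->6, 1->1, 14->7, 10->5, 5->2, 16->8, 7->4
rank(y): 12->5, 16->7, 17->8, 2->1, 18->9, 9->3, 13->6, 11->4, 8->2
Step 2: d_i = R_x(i) - R_y(i); compute d_i^2.
  (9-5)^2=16, (3-7)^2=16, (6-8)^2=4, (1-1)^2=0, (7-9)^2=4, (5-3)^2=4, (2-6)^2=16, (8-4)^2=16, (4-2)^2=4
sum(d^2) = 80.
Step 3: rho = 1 - 6*80 / (9*(9^2 - 1)) = 1 - 480/720 = 0.333333.
Step 4: Under H0, t = rho * sqrt((n-2)/(1-rho^2)) = 0.9354 ~ t(7).
Step 5: Two-sided p-value from the t-distribution with 7 df = 0.380713.
Step 6: alpha = 0.1. fail to reject H0.

rho = 0.3333, p = 0.380713, fail to reject H0 at alpha = 0.1.


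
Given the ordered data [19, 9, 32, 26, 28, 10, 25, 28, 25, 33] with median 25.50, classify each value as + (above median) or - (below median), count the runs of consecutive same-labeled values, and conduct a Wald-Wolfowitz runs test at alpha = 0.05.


Step 1: Compute median = 25.50; label A = above, B = below.
Labels in order: BBAAABBABA  (n_A = 5, n_B = 5)
Step 2: Count runs R = 6.
Step 3: Under H0 (random ordering), E[R] = 2*n_A*n_B/(n_A+n_B) + 1 = 2*5*5/10 + 1 = 6.0000.
        Var[R] = 2*n_A*n_B*(2*n_A*n_B - n_A - n_B) / ((n_A+n_B)^2 * (n_A+n_B-1)) = 2000/900 = 2.2222.
        SD[R] = 1.4907.
Step 4: R = E[R], so z = 0 with no continuity correction.
Step 5: Two-sided p-value via normal approximation = 2*(1 - Phi(|z|)) = 1.000000.
Step 6: alpha = 0.05. fail to reject H0.

R = 6, z = 0.0000, p = 1.000000, fail to reject H0.


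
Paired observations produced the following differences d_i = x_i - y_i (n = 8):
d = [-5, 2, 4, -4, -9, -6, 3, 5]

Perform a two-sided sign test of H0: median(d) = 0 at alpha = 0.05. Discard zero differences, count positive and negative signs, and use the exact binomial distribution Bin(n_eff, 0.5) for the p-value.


Step 1: Discard zero differences. Original n = 8; n_eff = number of nonzero differences = 8.
Nonzero differences (with sign): -5, +2, +4, -4, -9, -6, +3, +5
Step 2: Count signs: positive = 4, negative = 4.
Step 3: Under H0: P(positive) = 0.5, so the number of positives S ~ Bin(8, 0.5).
Step 4: Two-sided exact p-value = sum of Bin(8,0.5) probabilities at or below the observed probability = 1.000000.
Step 5: alpha = 0.05. fail to reject H0.

n_eff = 8, pos = 4, neg = 4, p = 1.000000, fail to reject H0.


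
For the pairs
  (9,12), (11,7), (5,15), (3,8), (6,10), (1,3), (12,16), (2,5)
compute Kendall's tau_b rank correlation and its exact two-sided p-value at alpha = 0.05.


Step 1: Enumerate the 28 unordered pairs (i,j) with i<j and classify each by sign(x_j-x_i) * sign(y_j-y_i).
  (1,2):dx=+2,dy=-5->D; (1,3):dx=-4,dy=+3->D; (1,4):dx=-6,dy=-4->C; (1,5):dx=-3,dy=-2->C
  (1,6):dx=-8,dy=-9->C; (1,7):dx=+3,dy=+4->C; (1,8):dx=-7,dy=-7->C; (2,3):dx=-6,dy=+8->D
  (2,4):dx=-8,dy=+1->D; (2,5):dx=-5,dy=+3->D; (2,6):dx=-10,dy=-4->C; (2,7):dx=+1,dy=+9->C
  (2,8):dx=-9,dy=-2->C; (3,4):dx=-2,dy=-7->C; (3,5):dx=+1,dy=-5->D; (3,6):dx=-4,dy=-12->C
  (3,7):dx=+7,dy=+1->C; (3,8):dx=-3,dy=-10->C; (4,5):dx=+3,dy=+2->C; (4,6):dx=-2,dy=-5->C
  (4,7):dx=+9,dy=+8->C; (4,8):dx=-1,dy=-3->C; (5,6):dx=-5,dy=-7->C; (5,7):dx=+6,dy=+6->C
  (5,8):dx=-4,dy=-5->C; (6,7):dx=+11,dy=+13->C; (6,8):dx=+1,dy=+2->C; (7,8):dx=-10,dy=-11->C
Step 2: C = 22, D = 6, total pairs = 28.
Step 3: tau = (C - D)/(n(n-1)/2) = (22 - 6)/28 = 0.571429.
Step 4: Exact two-sided p-value (enumerate n! = 40320 permutations of y under H0): p = 0.061012.
Step 5: alpha = 0.05. fail to reject H0.

tau_b = 0.5714 (C=22, D=6), p = 0.061012, fail to reject H0.


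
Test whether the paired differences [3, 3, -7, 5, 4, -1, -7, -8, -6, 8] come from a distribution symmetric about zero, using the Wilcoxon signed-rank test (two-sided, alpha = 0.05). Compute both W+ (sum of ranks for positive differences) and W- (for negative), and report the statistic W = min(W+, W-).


Step 1: Drop any zero differences (none here) and take |d_i|.
|d| = [3, 3, 7, 5, 4, 1, 7, 8, 6, 8]
Step 2: Midrank |d_i| (ties get averaged ranks).
ranks: |3|->2.5, |3|->2.5, |7|->7.5, |5|->5, |4|->4, |1|->1, |7|->7.5, |8|->9.5, |6|->6, |8|->9.5
Step 3: Attach original signs; sum ranks with positive sign and with negative sign.
W+ = 2.5 + 2.5 + 5 + 4 + 9.5 = 23.5
W- = 7.5 + 1 + 7.5 + 9.5 + 6 = 31.5
(Check: W+ + W- = 55 should equal n(n+1)/2 = 55.)
Step 4: Test statistic W = min(W+, W-) = 23.5.
Step 5: Ties in |d|, so use the tie-corrected normal approximation.
        E[W] = n(n+1)/4 = 10*11/4 = 27.5.
        Tie groups: |d|=3 (t=2), |d|=7 (t=2), |d|=8 (t=2); sum(t^3 - t) = 18.
        Var[W] = n(n+1)(2n+1)/24 - sum(t^3-t)/48 = 2310/24 - 18/48 = 95.875.
        z = (W - E[W]) / sqrt(Var[W]) = (23.5 - 27.5) / 9.7916 = -0.4085.
        Two-sided p = 2*Phi(z) = 0.682896.
Step 6: alpha = 0.05. fail to reject H0.

W+ = 23.5, W- = 31.5, W = min = 23.5, p = 0.682896, fail to reject H0.


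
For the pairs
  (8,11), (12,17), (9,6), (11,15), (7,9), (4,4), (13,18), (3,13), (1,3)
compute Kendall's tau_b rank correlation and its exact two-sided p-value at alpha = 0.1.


Step 1: Enumerate the 36 unordered pairs (i,j) with i<j and classify each by sign(x_j-x_i) * sign(y_j-y_i).
  (1,2):dx=+4,dy=+6->C; (1,3):dx=+1,dy=-5->D; (1,4):dx=+3,dy=+4->C; (1,5):dx=-1,dy=-2->C
  (1,6):dx=-4,dy=-7->C; (1,7):dx=+5,dy=+7->C; (1,8):dx=-5,dy=+2->D; (1,9):dx=-7,dy=-8->C
  (2,3):dx=-3,dy=-11->C; (2,4):dx=-1,dy=-2->C; (2,5):dx=-5,dy=-8->C; (2,6):dx=-8,dy=-13->C
  (2,7):dx=+1,dy=+1->C; (2,8):dx=-9,dy=-4->C; (2,9):dx=-11,dy=-14->C; (3,4):dx=+2,dy=+9->C
  (3,5):dx=-2,dy=+3->D; (3,6):dx=-5,dy=-2->C; (3,7):dx=+4,dy=+12->C; (3,8):dx=-6,dy=+7->D
  (3,9):dx=-8,dy=-3->C; (4,5):dx=-4,dy=-6->C; (4,6):dx=-7,dy=-11->C; (4,7):dx=+2,dy=+3->C
  (4,8):dx=-8,dy=-2->C; (4,9):dx=-10,dy=-12->C; (5,6):dx=-3,dy=-5->C; (5,7):dx=+6,dy=+9->C
  (5,8):dx=-4,dy=+4->D; (5,9):dx=-6,dy=-6->C; (6,7):dx=+9,dy=+14->C; (6,8):dx=-1,dy=+9->D
  (6,9):dx=-3,dy=-1->C; (7,8):dx=-10,dy=-5->C; (7,9):dx=-12,dy=-15->C; (8,9):dx=-2,dy=-10->C
Step 2: C = 30, D = 6, total pairs = 36.
Step 3: tau = (C - D)/(n(n-1)/2) = (30 - 6)/36 = 0.666667.
Step 4: Exact two-sided p-value (enumerate n! = 362880 permutations of y under H0): p = 0.012665.
Step 5: alpha = 0.1. reject H0.

tau_b = 0.6667 (C=30, D=6), p = 0.012665, reject H0.


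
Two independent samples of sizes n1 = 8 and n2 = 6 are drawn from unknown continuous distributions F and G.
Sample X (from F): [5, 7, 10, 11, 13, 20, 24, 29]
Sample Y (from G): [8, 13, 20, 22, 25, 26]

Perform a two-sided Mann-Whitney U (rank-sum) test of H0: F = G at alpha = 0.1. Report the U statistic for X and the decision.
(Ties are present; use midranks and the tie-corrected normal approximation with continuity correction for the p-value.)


Step 1: Combine and sort all 14 observations; assign midranks.
sorted (value, group): (5,X), (7,X), (8,Y), (10,X), (11,X), (13,X), (13,Y), (20,X), (20,Y), (22,Y), (24,X), (25,Y), (26,Y), (29,X)
ranks: 5->1, 7->2, 8->3, 10->4, 11->5, 13->6.5, 13->6.5, 20->8.5, 20->8.5, 22->10, 24->11, 25->12, 26->13, 29->14
Step 2: Rank sum for X: R1 = 1 + 2 + 4 + 5 + 6.5 + 8.5 + 11 + 14 = 52.
Step 3: U_X = R1 - n1(n1+1)/2 = 52 - 8*9/2 = 52 - 36 = 16.
       U_Y = n1*n2 - U_X = 48 - 16 = 32.
Step 4: Ties are present, so use the tie-corrected normal approximation (with continuity correction) for the p-value.
Step 5: p-value = 0.331857; compare to alpha = 0.1. fail to reject H0.

U_X = 16, p = 0.331857, fail to reject H0 at alpha = 0.1.


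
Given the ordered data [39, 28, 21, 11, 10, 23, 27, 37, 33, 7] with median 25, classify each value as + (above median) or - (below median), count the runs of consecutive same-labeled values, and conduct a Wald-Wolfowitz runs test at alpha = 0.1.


Step 1: Compute median = 25; label A = above, B = below.
Labels in order: AABBBBAAAB  (n_A = 5, n_B = 5)
Step 2: Count runs R = 4.
Step 3: Under H0 (random ordering), E[R] = 2*n_A*n_B/(n_A+n_B) + 1 = 2*5*5/10 + 1 = 6.0000.
        Var[R] = 2*n_A*n_B*(2*n_A*n_B - n_A - n_B) / ((n_A+n_B)^2 * (n_A+n_B-1)) = 2000/900 = 2.2222.
        SD[R] = 1.4907.
Step 4: Continuity-corrected z = (R + 0.5 - E[R]) / SD[R] = (4 + 0.5 - 6.0000) / 1.4907 = -1.0062.
Step 5: Two-sided p-value via normal approximation = 2*(1 - Phi(|z|)) = 0.314305.
Step 6: alpha = 0.1. fail to reject H0.

R = 4, z = -1.0062, p = 0.314305, fail to reject H0.


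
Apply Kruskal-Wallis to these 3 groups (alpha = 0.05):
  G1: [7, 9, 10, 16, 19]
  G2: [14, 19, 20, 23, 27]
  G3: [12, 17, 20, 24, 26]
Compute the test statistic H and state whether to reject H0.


Step 1: Combine all N = 15 observations and assign midranks.
sorted (value, group, rank): (7,G1,1), (9,G1,2), (10,G1,3), (12,G3,4), (14,G2,5), (16,G1,6), (17,G3,7), (19,G1,8.5), (19,G2,8.5), (20,G2,10.5), (20,G3,10.5), (23,G2,12), (24,G3,13), (26,G3,14), (27,G2,15)
Step 2: Sum ranks within each group.
R_1 = 20.5 (n_1 = 5)
R_2 = 51 (n_2 = 5)
R_3 = 48.5 (n_3 = 5)
Step 3: H = 12/(N(N+1)) * sum(R_i^2/n_i) - 3(N+1)
     = 12/(15*16) * (20.5^2/5 + 51^2/5 + 48.5^2/5) - 3*16
     = 0.050000 * 1074.7 - 48
     = 5.735000.
Step 4: Ties present; correction factor C = 1 - 12/(15^3 - 15) = 0.996429. Corrected H = 5.735000 / 0.996429 = 5.755556.
Step 5: Under H0, H ~ chi^2(2); p-value = 0.056260.
Step 6: alpha = 0.05. fail to reject H0.

H = 5.7556, df = 2, p = 0.056260, fail to reject H0.


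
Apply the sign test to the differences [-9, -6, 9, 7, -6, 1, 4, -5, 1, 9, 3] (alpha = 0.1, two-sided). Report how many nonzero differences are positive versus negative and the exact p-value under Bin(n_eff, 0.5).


Step 1: Discard zero differences. Original n = 11; n_eff = number of nonzero differences = 11.
Nonzero differences (with sign): -9, -6, +9, +7, -6, +1, +4, -5, +1, +9, +3
Step 2: Count signs: positive = 7, negative = 4.
Step 3: Under H0: P(positive) = 0.5, so the number of positives S ~ Bin(11, 0.5).
Step 4: Two-sided exact p-value = sum of Bin(11,0.5) probabilities at or below the observed probability = 0.548828.
Step 5: alpha = 0.1. fail to reject H0.

n_eff = 11, pos = 7, neg = 4, p = 0.548828, fail to reject H0.


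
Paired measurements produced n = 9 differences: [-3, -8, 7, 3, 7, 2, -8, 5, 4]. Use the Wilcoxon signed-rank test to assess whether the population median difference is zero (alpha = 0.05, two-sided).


Step 1: Drop any zero differences (none here) and take |d_i|.
|d| = [3, 8, 7, 3, 7, 2, 8, 5, 4]
Step 2: Midrank |d_i| (ties get averaged ranks).
ranks: |3|->2.5, |8|->8.5, |7|->6.5, |3|->2.5, |7|->6.5, |2|->1, |8|->8.5, |5|->5, |4|->4
Step 3: Attach original signs; sum ranks with positive sign and with negative sign.
W+ = 6.5 + 2.5 + 6.5 + 1 + 5 + 4 = 25.5
W- = 2.5 + 8.5 + 8.5 = 19.5
(Check: W+ + W- = 45 should equal n(n+1)/2 = 45.)
Step 4: Test statistic W = min(W+, W-) = 19.5.
Step 5: Ties in |d|, so use the tie-corrected normal approximation.
        E[W] = n(n+1)/4 = 9*10/4 = 22.5.
        Tie groups: |d|=3 (t=2), |d|=7 (t=2), |d|=8 (t=2); sum(t^3 - t) = 18.
        Var[W] = n(n+1)(2n+1)/24 - sum(t^3-t)/48 = 1710/24 - 18/48 = 70.875.
        z = (W - E[W]) / sqrt(Var[W]) = (19.5 - 22.5) / 8.4187 = -0.3563.
        Two-sided p = 2*Phi(z) = 0.721580.
Step 6: alpha = 0.05. fail to reject H0.

W+ = 25.5, W- = 19.5, W = min = 19.5, p = 0.721580, fail to reject H0.


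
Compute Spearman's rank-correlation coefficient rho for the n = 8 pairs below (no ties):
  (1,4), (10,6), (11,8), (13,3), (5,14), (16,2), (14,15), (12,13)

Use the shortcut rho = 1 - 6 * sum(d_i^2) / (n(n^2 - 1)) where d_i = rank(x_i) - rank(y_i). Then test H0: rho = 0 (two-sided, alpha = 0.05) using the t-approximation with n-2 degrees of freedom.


Step 1: Rank x and y separately (midranks; no ties here).
rank(x): 1->1, 10->3, 11->4, 13->6, 5->2, 16->8, 14->7, 12->5
rank(y): 4->3, 6->4, 8->5, 3->2, 14->7, 2->1, 15->8, 13->6
Step 2: d_i = R_x(i) - R_y(i); compute d_i^2.
  (1-3)^2=4, (3-4)^2=1, (4-5)^2=1, (6-2)^2=16, (2-7)^2=25, (8-1)^2=49, (7-8)^2=1, (5-6)^2=1
sum(d^2) = 98.
Step 3: rho = 1 - 6*98 / (8*(8^2 - 1)) = 1 - 588/504 = -0.166667.
Step 4: Under H0, t = rho * sqrt((n-2)/(1-rho^2)) = -0.4140 ~ t(6).
Step 5: Two-sided p-value from the t-distribution with 6 df = 0.693239.
Step 6: alpha = 0.05. fail to reject H0.

rho = -0.1667, p = 0.693239, fail to reject H0 at alpha = 0.05.


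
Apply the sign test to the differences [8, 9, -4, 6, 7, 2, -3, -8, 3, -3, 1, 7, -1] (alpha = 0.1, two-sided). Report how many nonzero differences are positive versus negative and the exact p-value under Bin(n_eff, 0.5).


Step 1: Discard zero differences. Original n = 13; n_eff = number of nonzero differences = 13.
Nonzero differences (with sign): +8, +9, -4, +6, +7, +2, -3, -8, +3, -3, +1, +7, -1
Step 2: Count signs: positive = 8, negative = 5.
Step 3: Under H0: P(positive) = 0.5, so the number of positives S ~ Bin(13, 0.5).
Step 4: Two-sided exact p-value = sum of Bin(13,0.5) probabilities at or below the observed probability = 0.581055.
Step 5: alpha = 0.1. fail to reject H0.

n_eff = 13, pos = 8, neg = 5, p = 0.581055, fail to reject H0.


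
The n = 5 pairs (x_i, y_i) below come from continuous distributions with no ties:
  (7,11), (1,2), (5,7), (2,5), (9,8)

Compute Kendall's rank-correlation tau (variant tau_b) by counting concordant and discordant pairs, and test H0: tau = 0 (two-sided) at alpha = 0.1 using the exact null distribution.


Step 1: Enumerate the 10 unordered pairs (i,j) with i<j and classify each by sign(x_j-x_i) * sign(y_j-y_i).
  (1,2):dx=-6,dy=-9->C; (1,3):dx=-2,dy=-4->C; (1,4):dx=-5,dy=-6->C; (1,5):dx=+2,dy=-3->D
  (2,3):dx=+4,dy=+5->C; (2,4):dx=+1,dy=+3->C; (2,5):dx=+8,dy=+6->C; (3,4):dx=-3,dy=-2->C
  (3,5):dx=+4,dy=+1->C; (4,5):dx=+7,dy=+3->C
Step 2: C = 9, D = 1, total pairs = 10.
Step 3: tau = (C - D)/(n(n-1)/2) = (9 - 1)/10 = 0.800000.
Step 4: Exact two-sided p-value (enumerate n! = 120 permutations of y under H0): p = 0.083333.
Step 5: alpha = 0.1. reject H0.

tau_b = 0.8000 (C=9, D=1), p = 0.083333, reject H0.


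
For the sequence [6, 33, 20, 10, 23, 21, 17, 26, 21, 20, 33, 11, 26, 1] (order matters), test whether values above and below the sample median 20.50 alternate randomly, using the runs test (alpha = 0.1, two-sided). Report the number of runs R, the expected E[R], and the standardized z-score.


Step 1: Compute median = 20.50; label A = above, B = below.
Labels in order: BABBAABAABABAB  (n_A = 7, n_B = 7)
Step 2: Count runs R = 11.
Step 3: Under H0 (random ordering), E[R] = 2*n_A*n_B/(n_A+n_B) + 1 = 2*7*7/14 + 1 = 8.0000.
        Var[R] = 2*n_A*n_B*(2*n_A*n_B - n_A - n_B) / ((n_A+n_B)^2 * (n_A+n_B-1)) = 8232/2548 = 3.2308.
        SD[R] = 1.7974.
Step 4: Continuity-corrected z = (R - 0.5 - E[R]) / SD[R] = (11 - 0.5 - 8.0000) / 1.7974 = 1.3909.
Step 5: Two-sided p-value via normal approximation = 2*(1 - Phi(|z|)) = 0.164264.
Step 6: alpha = 0.1. fail to reject H0.

R = 11, z = 1.3909, p = 0.164264, fail to reject H0.


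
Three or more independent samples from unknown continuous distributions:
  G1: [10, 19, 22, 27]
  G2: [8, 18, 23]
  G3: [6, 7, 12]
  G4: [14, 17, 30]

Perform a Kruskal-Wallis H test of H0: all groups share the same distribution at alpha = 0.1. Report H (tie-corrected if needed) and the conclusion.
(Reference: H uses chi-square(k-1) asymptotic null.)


Step 1: Combine all N = 13 observations and assign midranks.
sorted (value, group, rank): (6,G3,1), (7,G3,2), (8,G2,3), (10,G1,4), (12,G3,5), (14,G4,6), (17,G4,7), (18,G2,8), (19,G1,9), (22,G1,10), (23,G2,11), (27,G1,12), (30,G4,13)
Step 2: Sum ranks within each group.
R_1 = 35 (n_1 = 4)
R_2 = 22 (n_2 = 3)
R_3 = 8 (n_3 = 3)
R_4 = 26 (n_4 = 3)
Step 3: H = 12/(N(N+1)) * sum(R_i^2/n_i) - 3(N+1)
     = 12/(13*14) * (35^2/4 + 22^2/3 + 8^2/3 + 26^2/3) - 3*14
     = 0.065934 * 714.25 - 42
     = 5.093407.
Step 4: No ties, so H is used without correction.
Step 5: Under H0, H ~ chi^2(3); p-value = 0.165084.
Step 6: alpha = 0.1. fail to reject H0.

H = 5.0934, df = 3, p = 0.165084, fail to reject H0.


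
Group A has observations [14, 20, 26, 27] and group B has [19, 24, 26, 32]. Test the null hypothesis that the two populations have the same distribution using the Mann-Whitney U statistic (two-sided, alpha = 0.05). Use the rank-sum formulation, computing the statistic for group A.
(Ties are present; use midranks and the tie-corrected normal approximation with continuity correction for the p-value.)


Step 1: Combine and sort all 8 observations; assign midranks.
sorted (value, group): (14,X), (19,Y), (20,X), (24,Y), (26,X), (26,Y), (27,X), (32,Y)
ranks: 14->1, 19->2, 20->3, 24->4, 26->5.5, 26->5.5, 27->7, 32->8
Step 2: Rank sum for X: R1 = 1 + 3 + 5.5 + 7 = 16.5.
Step 3: U_X = R1 - n1(n1+1)/2 = 16.5 - 4*5/2 = 16.5 - 10 = 6.5.
       U_Y = n1*n2 - U_X = 16 - 6.5 = 9.5.
Step 4: Ties are present, so use the tie-corrected normal approximation (with continuity correction) for the p-value.
Step 5: p-value = 0.771503; compare to alpha = 0.05. fail to reject H0.

U_X = 6.5, p = 0.771503, fail to reject H0 at alpha = 0.05.


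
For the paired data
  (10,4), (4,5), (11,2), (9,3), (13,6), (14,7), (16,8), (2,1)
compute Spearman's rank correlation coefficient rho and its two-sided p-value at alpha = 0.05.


Step 1: Rank x and y separately (midranks; no ties here).
rank(x): 10->4, 4->2, 11->5, 9->3, 13->6, 14->7, 16->8, 2->1
rank(y): 4->4, 5->5, 2->2, 3->3, 6->6, 7->7, 8->8, 1->1
Step 2: d_i = R_x(i) - R_y(i); compute d_i^2.
  (4-4)^2=0, (2-5)^2=9, (5-2)^2=9, (3-3)^2=0, (6-6)^2=0, (7-7)^2=0, (8-8)^2=0, (1-1)^2=0
sum(d^2) = 18.
Step 3: rho = 1 - 6*18 / (8*(8^2 - 1)) = 1 - 108/504 = 0.785714.
Step 4: Under H0, t = rho * sqrt((n-2)/(1-rho^2)) = 3.1113 ~ t(6).
Step 5: Two-sided p-value from the t-distribution with 6 df = 0.020815.
Step 6: alpha = 0.05. reject H0.

rho = 0.7857, p = 0.020815, reject H0 at alpha = 0.05.


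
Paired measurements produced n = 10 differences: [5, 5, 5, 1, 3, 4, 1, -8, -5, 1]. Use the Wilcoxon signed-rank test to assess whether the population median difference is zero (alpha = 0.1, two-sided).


Step 1: Drop any zero differences (none here) and take |d_i|.
|d| = [5, 5, 5, 1, 3, 4, 1, 8, 5, 1]
Step 2: Midrank |d_i| (ties get averaged ranks).
ranks: |5|->7.5, |5|->7.5, |5|->7.5, |1|->2, |3|->4, |4|->5, |1|->2, |8|->10, |5|->7.5, |1|->2
Step 3: Attach original signs; sum ranks with positive sign and with negative sign.
W+ = 7.5 + 7.5 + 7.5 + 2 + 4 + 5 + 2 + 2 = 37.5
W- = 10 + 7.5 = 17.5
(Check: W+ + W- = 55 should equal n(n+1)/2 = 55.)
Step 4: Test statistic W = min(W+, W-) = 17.5.
Step 5: Ties in |d|, so use the tie-corrected normal approximation.
        E[W] = n(n+1)/4 = 10*11/4 = 27.5.
        Tie groups: |d|=1 (t=3), |d|=5 (t=4); sum(t^3 - t) = 84.
        Var[W] = n(n+1)(2n+1)/24 - sum(t^3-t)/48 = 2310/24 - 84/48 = 94.5.
        z = (W - E[W]) / sqrt(Var[W]) = (17.5 - 27.5) / 9.7211 = -1.0287.
        Two-sided p = 2*Phi(z) = 0.303626.
Step 6: alpha = 0.1. fail to reject H0.

W+ = 37.5, W- = 17.5, W = min = 17.5, p = 0.303626, fail to reject H0.


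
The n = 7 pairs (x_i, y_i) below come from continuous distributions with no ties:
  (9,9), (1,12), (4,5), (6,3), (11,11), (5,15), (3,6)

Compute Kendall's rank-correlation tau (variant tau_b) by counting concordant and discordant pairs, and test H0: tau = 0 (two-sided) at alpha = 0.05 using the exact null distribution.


Step 1: Enumerate the 21 unordered pairs (i,j) with i<j and classify each by sign(x_j-x_i) * sign(y_j-y_i).
  (1,2):dx=-8,dy=+3->D; (1,3):dx=-5,dy=-4->C; (1,4):dx=-3,dy=-6->C; (1,5):dx=+2,dy=+2->C
  (1,6):dx=-4,dy=+6->D; (1,7):dx=-6,dy=-3->C; (2,3):dx=+3,dy=-7->D; (2,4):dx=+5,dy=-9->D
  (2,5):dx=+10,dy=-1->D; (2,6):dx=+4,dy=+3->C; (2,7):dx=+2,dy=-6->D; (3,4):dx=+2,dy=-2->D
  (3,5):dx=+7,dy=+6->C; (3,6):dx=+1,dy=+10->C; (3,7):dx=-1,dy=+1->D; (4,5):dx=+5,dy=+8->C
  (4,6):dx=-1,dy=+12->D; (4,7):dx=-3,dy=+3->D; (5,6):dx=-6,dy=+4->D; (5,7):dx=-8,dy=-5->C
  (6,7):dx=-2,dy=-9->C
Step 2: C = 10, D = 11, total pairs = 21.
Step 3: tau = (C - D)/(n(n-1)/2) = (10 - 11)/21 = -0.047619.
Step 4: Exact two-sided p-value (enumerate n! = 5040 permutations of y under H0): p = 1.000000.
Step 5: alpha = 0.05. fail to reject H0.

tau_b = -0.0476 (C=10, D=11), p = 1.000000, fail to reject H0.
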